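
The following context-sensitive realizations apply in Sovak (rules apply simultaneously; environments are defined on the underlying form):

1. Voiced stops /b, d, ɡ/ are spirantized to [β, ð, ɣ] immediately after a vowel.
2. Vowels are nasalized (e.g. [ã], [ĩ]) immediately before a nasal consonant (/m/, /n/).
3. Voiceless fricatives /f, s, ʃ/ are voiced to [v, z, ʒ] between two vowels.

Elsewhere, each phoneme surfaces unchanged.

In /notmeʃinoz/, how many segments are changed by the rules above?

Segments that undergo a rule: /ʃ/ → [ʒ] (rule 3); /i/ → [ĩ] (rule 2).
All other segments surface unchanged.

2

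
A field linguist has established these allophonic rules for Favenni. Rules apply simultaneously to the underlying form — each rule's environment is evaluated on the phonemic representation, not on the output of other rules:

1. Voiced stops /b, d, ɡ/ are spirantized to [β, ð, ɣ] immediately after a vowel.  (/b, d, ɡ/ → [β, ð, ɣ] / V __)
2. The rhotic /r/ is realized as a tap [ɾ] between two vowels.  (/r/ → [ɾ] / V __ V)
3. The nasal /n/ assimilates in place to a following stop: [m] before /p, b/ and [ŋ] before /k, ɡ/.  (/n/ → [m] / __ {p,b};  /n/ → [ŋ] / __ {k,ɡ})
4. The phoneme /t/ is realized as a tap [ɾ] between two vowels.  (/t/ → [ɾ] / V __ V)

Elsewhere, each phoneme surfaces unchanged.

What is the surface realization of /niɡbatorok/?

/n/ (word-initial) fails the environment for rule 3, so it stays [n].
Rule 1 applies to /ɡ/ (between /i/ and /b/: immediately after a vowel) → [ɣ].
/b/ (between /ɡ/ and /a/) fails the environment for rule 1, so it stays [b].
/t/ (between /a/ and /o/): between two vowels, so rule 4 applies → [ɾ].
Rule 2 applies to /r/ (between /o/ and /o/: between two vowels) → [ɾ].

[niɣbaɾoɾok]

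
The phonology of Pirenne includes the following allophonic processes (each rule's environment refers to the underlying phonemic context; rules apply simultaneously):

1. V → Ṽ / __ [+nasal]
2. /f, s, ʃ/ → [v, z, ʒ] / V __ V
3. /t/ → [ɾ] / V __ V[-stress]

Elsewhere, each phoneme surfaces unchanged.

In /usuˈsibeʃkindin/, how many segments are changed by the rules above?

4

Segments that undergo a rule: /s/ → [z] (rule 2); /s/ → [z] (rule 2); /i/ → [ĩ] (rule 1); /i/ → [ĩ] (rule 1).
All other segments surface unchanged.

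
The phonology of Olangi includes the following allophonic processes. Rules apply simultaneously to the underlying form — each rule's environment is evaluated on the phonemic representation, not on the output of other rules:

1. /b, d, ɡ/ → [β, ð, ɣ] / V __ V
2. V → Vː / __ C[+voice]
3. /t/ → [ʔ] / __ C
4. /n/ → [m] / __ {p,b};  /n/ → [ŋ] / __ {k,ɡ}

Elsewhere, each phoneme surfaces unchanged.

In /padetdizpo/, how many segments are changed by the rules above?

Segments that undergo a rule: /a/ → [aː] (rule 2); /d/ → [ð] (rule 1); /t/ → [ʔ] (rule 3); /i/ → [iː] (rule 2).
All other segments surface unchanged.

4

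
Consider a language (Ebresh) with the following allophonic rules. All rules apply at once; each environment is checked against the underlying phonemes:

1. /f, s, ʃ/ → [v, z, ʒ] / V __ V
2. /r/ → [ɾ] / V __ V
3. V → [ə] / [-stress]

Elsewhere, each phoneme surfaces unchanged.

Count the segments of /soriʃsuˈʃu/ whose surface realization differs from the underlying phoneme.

Segments that undergo a rule: /o/ → [ə] (rule 3); /r/ → [ɾ] (rule 2); /i/ → [ə] (rule 3); /u/ → [ə] (rule 3); /ʃ/ → [ʒ] (rule 1).
All other segments surface unchanged.

5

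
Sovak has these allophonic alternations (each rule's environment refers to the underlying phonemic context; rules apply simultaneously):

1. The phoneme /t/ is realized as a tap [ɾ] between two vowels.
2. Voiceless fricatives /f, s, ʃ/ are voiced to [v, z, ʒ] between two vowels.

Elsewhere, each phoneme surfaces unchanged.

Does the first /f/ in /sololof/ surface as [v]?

/f/ (word-final) is in the target of rule 2 but the environment (between two vowels) is not met → [f].
The actual realization is [f], not [v].

No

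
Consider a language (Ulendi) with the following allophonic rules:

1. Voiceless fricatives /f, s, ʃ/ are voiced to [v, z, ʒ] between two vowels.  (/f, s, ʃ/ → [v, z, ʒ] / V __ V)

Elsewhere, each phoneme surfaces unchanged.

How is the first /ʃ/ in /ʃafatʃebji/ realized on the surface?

/ʃ/ (word-initial) fails the environment for rule 1, so it stays [ʃ].

[ʃ]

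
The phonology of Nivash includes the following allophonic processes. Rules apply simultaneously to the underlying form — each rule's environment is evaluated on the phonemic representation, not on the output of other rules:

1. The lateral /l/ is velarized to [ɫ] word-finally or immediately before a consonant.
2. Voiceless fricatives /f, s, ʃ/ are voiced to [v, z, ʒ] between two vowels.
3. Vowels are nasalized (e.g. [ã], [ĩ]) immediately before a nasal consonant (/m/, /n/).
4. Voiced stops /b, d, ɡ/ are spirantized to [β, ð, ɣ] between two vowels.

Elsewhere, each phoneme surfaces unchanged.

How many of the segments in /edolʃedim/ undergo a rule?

4

Segments that undergo a rule: /d/ → [ð] (rule 4); /l/ → [ɫ] (rule 1); /d/ → [ð] (rule 4); /i/ → [ĩ] (rule 3).
All other segments surface unchanged.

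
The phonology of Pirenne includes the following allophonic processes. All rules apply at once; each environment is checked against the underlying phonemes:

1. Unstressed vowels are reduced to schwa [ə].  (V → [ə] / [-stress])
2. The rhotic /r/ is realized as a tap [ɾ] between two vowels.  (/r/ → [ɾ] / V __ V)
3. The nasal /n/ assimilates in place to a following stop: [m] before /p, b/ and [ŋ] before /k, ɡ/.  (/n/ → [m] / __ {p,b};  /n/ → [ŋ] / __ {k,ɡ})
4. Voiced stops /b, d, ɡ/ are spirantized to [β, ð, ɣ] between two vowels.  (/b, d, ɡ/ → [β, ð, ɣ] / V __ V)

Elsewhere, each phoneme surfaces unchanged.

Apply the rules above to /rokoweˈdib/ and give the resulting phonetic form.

[rəkəwəˈðib]

/r/ (word-initial) is in the target of rule 2 but the environment (between two vowels) is not met → [r].
/o/ (between /r/ and /k/): in an unstressed syllable, so rule 1 applies → [ə].
/k/ (between /o/ and /o/): no rule targets it → [k].
Rule 1 applies to /o/ (between /k/ and /w/: in an unstressed syllable) → [ə].
/w/ (between /o/ and /e/) is unaffected → [w].
/e/ — between /w/ and /d/, in an unstressed syllable — surfaces as [ə] (rule 1).
/d/ (between /e/ and /i/) occurs between two vowels → [ð] by rule 4.
/i/ (between /d/ and /b/): rule 1 targets it, but not in an unstressed syllable → unchanged [i].
/b/ (word-final) fails the environment for rule 4, so it stays [b].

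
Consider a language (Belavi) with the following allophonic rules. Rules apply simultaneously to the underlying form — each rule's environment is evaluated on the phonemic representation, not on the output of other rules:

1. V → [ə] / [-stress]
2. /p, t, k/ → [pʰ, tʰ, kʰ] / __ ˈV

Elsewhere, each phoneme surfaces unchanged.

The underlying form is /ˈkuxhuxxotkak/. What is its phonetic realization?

[ˈkʰuxhəxxətkək]

/k/ — word-initial, immediately before a stressed vowel — surfaces as [kʰ] (rule 2).
/u/ (between /k/ and /x/) is in the target of rule 1 but the environment (in an unstressed syllable) is not met → [u].
/x/ (between /u/ and /h/) is unaffected → [x].
/h/ (between /x/ and /u/) is unaffected → [h].
/u/ (between /h/ and /x/) occurs in an unstressed syllable → [ə] by rule 1.
/x/ stays [x].
/x/ (between /x/ and /o/): no rule targets it → [x].
/o/ (between /x/ and /t/) occurs in an unstressed syllable → [ə] by rule 1.
/t/ — between /o/ and /k/; rule 2 does not apply here → [t].
/k/ (between /t/ and /a/) fails the environment for rule 2, so it stays [k].
/a/ meets the environment for rule 1 (in an unstressed syllable) → [ə].
/k/ (word-final): rule 2 targets it, but not immediately before a stressed vowel → unchanged [k].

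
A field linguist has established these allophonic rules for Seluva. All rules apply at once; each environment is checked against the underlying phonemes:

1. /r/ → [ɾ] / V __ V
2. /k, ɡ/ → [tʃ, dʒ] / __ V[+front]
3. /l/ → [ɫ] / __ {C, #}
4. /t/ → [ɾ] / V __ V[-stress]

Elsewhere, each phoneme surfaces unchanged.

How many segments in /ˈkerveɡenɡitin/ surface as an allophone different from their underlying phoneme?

Segments that undergo a rule: /k/ → [tʃ] (rule 2); /ɡ/ → [dʒ] (rule 2); /ɡ/ → [dʒ] (rule 2); /t/ → [ɾ] (rule 4).
All other segments surface unchanged.

4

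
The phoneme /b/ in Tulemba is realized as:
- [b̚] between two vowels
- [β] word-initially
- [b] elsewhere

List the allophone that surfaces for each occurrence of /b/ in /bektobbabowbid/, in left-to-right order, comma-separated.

[β], [b], [b], [b̚], [b]

Occurrence 1 (position 1): word-initially → [β].
Occurrence 2 (position 6): no conditioning environment matches → elsewhere allophone [b].
Occurrence 3 (position 7): no conditioning environment matches → elsewhere allophone [b].
Occurrence 4 (position 9): between two vowels → [b̚].
Occurrence 5 (position 12): no conditioning environment matches → elsewhere allophone [b].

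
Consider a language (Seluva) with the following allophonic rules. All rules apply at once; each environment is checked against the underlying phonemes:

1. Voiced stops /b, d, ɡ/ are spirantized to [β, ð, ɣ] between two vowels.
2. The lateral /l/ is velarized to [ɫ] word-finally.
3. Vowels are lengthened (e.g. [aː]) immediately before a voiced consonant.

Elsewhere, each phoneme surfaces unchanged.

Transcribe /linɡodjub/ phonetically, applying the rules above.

/l/ (word-initial) fails the environment for rule 2, so it stays [l].
/i/ (between /l/ and /n/) occurs before a voiced consonant → [iː] by rule 3.
/n/ (between /i/ and /ɡ/): no rule targets it → [n].
/ɡ/ (between /n/ and /o/) fails the environment for rule 1, so it stays [ɡ].
/o/ (between /ɡ/ and /d/) occurs before a voiced consonant → [oː] by rule 3.
/d/ (between /o/ and /j/): rule 1 targets it, but not between two vowels → unchanged [d].
/j/ (between /d/ and /u/) is unaffected → [j].
/u/ meets the environment for rule 3 (before a voiced consonant) → [uː].
/b/ (word-final) fails the environment for rule 1, so it stays [b].

[liːnɡoːdjuːb]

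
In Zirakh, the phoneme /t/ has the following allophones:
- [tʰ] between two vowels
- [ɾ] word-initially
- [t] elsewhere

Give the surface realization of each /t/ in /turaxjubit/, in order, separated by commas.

Occurrence 1 (position 1): word-initially → [ɾ].
Occurrence 2 (position 10): no conditioning environment matches → elsewhere allophone [t].

[ɾ], [t]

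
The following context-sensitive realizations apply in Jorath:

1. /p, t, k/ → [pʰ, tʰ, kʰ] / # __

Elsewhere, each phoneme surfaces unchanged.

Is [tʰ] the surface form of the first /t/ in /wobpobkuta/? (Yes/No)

No

/t/ (between /u/ and /a/): rule 1 targets it, but not word-initially → unchanged [t].
The actual realization is [t], not [tʰ].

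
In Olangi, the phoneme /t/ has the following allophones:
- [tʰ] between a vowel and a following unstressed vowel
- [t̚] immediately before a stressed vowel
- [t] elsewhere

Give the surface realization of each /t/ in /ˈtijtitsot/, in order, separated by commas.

[t̚], [t], [t], [t]

Occurrence 1 (position 1): immediately before a stressed vowel → [t̚].
Occurrence 2 (position 4): no conditioning environment matches → elsewhere allophone [t].
Occurrence 3 (position 6): no conditioning environment matches → elsewhere allophone [t].
Occurrence 4 (position 9): no conditioning environment matches → elsewhere allophone [t].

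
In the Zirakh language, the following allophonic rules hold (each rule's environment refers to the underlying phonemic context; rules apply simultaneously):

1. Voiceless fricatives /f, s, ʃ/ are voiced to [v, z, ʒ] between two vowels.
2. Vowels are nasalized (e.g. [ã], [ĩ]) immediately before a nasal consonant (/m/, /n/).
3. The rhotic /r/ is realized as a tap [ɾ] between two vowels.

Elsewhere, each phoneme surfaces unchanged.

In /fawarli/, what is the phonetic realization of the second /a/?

[a]

/a/ (between /w/ and /r/) is in the target of rule 2 but the environment (before a nasal consonant) is not met → [a].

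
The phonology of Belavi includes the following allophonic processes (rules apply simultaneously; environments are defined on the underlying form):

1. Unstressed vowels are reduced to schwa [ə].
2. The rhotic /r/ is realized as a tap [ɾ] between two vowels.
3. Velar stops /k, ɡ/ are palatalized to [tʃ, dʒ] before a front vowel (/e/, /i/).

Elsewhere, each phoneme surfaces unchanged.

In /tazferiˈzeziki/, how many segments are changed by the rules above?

Segments that undergo a rule: /a/ → [ə] (rule 1); /e/ → [ə] (rule 1); /r/ → [ɾ] (rule 2); /i/ → [ə] (rule 1); /i/ → [ə] (rule 1); /k/ → [tʃ] (rule 3); /i/ → [ə] (rule 1).
All other segments surface unchanged.

7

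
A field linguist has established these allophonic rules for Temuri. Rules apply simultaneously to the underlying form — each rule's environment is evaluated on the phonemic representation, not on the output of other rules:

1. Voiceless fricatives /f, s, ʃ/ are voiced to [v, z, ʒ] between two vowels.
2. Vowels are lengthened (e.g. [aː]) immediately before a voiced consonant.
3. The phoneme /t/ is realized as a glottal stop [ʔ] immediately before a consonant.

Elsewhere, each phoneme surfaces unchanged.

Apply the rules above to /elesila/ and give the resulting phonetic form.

[eːleziːla]

Rule 2 applies to /e/ (word-initial: before a voiced consonant) → [eː].
/l/ — not in any rule's target class → [l].
/e/ — between /l/ and /s/; rule 2 does not apply here → [e].
/s/ meets the environment for rule 1 (between two vowels) → [z].
/i/ — between /s/ and /l/, before a voiced consonant — surfaces as [iː] (rule 2).
/l/ (between /i/ and /a/): no rule targets it → [l].
/a/ (word-final) fails the environment for rule 2, so it stays [a].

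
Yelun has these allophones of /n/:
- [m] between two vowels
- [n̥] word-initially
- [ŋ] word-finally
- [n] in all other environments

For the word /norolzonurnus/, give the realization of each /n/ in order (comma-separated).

Occurrence 1 (position 1): word-initially → [n̥].
Occurrence 2 (position 8): between two vowels → [m].
Occurrence 3 (position 11): no conditioning environment matches → elsewhere allophone [n].

[n̥], [m], [n]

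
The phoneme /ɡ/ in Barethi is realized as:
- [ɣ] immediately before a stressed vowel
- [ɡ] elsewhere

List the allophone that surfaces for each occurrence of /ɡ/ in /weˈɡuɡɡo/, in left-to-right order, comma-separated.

Occurrence 1 (position 3): immediately before a stressed vowel → [ɣ].
Occurrence 2 (position 5): no conditioning environment matches → elsewhere allophone [ɡ].
Occurrence 3 (position 6): no conditioning environment matches → elsewhere allophone [ɡ].

[ɣ], [ɡ], [ɡ]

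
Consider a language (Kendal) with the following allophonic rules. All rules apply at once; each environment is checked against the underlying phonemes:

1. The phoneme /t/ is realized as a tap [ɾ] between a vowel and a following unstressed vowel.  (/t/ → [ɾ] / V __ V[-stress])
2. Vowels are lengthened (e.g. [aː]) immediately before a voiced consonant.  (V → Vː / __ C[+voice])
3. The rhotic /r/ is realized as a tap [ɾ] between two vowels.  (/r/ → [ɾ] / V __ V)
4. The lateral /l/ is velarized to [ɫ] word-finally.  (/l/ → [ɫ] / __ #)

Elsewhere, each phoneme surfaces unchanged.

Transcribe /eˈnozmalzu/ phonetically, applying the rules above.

/e/ (word-initial): before a voiced consonant, so rule 2 applies → [eː].
/o/ — between /n/ and /z/, before a voiced consonant — surfaces as [oː] (rule 2).
/a/ (between /m/ and /l/): before a voiced consonant, so rule 2 applies → [aː].
/l/ (between /a/ and /z/): rule 4 targets it, but not word-finally → unchanged [l].
/u/ (word-final) fails the environment for rule 2, so it stays [u].

[eːˈnoːzmaːlzu]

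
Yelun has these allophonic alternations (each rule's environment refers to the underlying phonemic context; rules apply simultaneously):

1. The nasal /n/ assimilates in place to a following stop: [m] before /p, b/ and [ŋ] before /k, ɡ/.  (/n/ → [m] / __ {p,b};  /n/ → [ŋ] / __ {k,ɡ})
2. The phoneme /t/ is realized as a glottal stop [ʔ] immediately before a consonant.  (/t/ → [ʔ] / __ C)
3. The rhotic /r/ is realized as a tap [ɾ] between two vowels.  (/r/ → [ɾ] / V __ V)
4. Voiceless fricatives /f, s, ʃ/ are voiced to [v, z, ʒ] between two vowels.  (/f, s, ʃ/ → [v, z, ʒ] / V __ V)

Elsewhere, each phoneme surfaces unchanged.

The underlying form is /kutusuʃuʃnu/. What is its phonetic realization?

[kutuzuʒuʃnu]

/k/ (word-initial): no rule targets it → [k].
/u/ (between /k/ and /t/): no rule targets it → [u].
/t/ — between /u/ and /u/; rule 2 does not apply here → [t].
/u/ — not in any rule's target class → [u].
/s/ (between /u/ and /u/) occurs between two vowels → [z] by rule 4.
/u/ (between /s/ and /ʃ/) is unaffected → [u].
/ʃ/ meets the environment for rule 4 (between two vowels) → [ʒ].
/u/ (between /ʃ/ and /ʃ/): no rule targets it → [u].
/ʃ/ (between /u/ and /n/): rule 4 targets it, but not between two vowels → unchanged [ʃ].
/n/ (between /ʃ/ and /u/) is in the target of rule 1 but the environment (before a labial or velar stop) is not met → [n].
/u/ (word-final): no rule targets it → [u].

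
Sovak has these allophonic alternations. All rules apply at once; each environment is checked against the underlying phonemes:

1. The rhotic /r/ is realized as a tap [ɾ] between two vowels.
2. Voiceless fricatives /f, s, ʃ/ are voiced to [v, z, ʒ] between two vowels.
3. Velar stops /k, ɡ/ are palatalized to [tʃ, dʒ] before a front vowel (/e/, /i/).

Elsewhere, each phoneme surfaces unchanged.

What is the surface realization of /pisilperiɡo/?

[pizilpeɾiɡo]

/p/ (word-initial) is unaffected → [p].
/i/ stays [i].
/s/ (between /i/ and /i/): between two vowels, so rule 2 applies → [z].
/i/ stays [i].
/l/ — not in any rule's target class → [l].
/p/ stays [p].
/e/ stays [e].
/r/ (between /e/ and /i/) occurs between two vowels → [ɾ] by rule 1.
/i/ (between /r/ and /ɡ/) is unaffected → [i].
/ɡ/ (between /i/ and /o/) is in the target of rule 3 but the environment (before a front vowel) is not met → [ɡ].
/o/ (word-final) is unaffected → [o].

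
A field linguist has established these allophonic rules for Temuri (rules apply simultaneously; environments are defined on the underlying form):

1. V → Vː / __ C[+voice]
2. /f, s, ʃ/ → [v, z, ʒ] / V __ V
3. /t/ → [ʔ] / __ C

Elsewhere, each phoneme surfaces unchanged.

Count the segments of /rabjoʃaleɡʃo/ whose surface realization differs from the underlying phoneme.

4

Segments that undergo a rule: /a/ → [aː] (rule 1); /ʃ/ → [ʒ] (rule 2); /a/ → [aː] (rule 1); /e/ → [eː] (rule 1).
All other segments surface unchanged.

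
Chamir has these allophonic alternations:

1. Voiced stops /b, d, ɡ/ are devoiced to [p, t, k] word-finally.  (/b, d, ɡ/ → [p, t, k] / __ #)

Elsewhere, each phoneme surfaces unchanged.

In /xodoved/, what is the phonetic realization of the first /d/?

[d]

/d/ — between /o/ and /o/; rule 1 does not apply here → [d].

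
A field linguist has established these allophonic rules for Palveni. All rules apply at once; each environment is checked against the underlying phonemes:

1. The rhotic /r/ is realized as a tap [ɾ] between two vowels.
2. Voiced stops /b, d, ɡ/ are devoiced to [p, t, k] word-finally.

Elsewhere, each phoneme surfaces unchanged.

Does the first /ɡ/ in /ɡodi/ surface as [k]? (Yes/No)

No

/ɡ/ — word-initial; rule 2 does not apply here → [ɡ].
The actual realization is [ɡ], not [k].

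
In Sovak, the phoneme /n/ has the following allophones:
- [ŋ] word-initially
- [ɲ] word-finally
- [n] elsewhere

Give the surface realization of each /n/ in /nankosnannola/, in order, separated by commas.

[ŋ], [n], [n], [n], [n]

Occurrence 1 (position 1): word-initially → [ŋ].
Occurrence 2 (position 3): no conditioning environment matches → elsewhere allophone [n].
Occurrence 3 (position 7): no conditioning environment matches → elsewhere allophone [n].
Occurrence 4 (position 9): no conditioning environment matches → elsewhere allophone [n].
Occurrence 5 (position 10): no conditioning environment matches → elsewhere allophone [n].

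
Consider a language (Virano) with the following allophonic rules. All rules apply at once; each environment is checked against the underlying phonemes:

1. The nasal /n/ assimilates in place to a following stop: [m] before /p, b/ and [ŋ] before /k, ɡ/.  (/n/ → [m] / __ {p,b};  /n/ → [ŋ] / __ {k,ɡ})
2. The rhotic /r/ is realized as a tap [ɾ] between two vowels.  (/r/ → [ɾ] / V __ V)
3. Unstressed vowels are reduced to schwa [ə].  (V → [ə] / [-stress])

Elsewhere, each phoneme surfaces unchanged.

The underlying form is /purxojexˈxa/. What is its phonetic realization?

[pərxəjəxˈxa]

/p/ (word-initial): no rule targets it → [p].
/u/ — between /p/ and /r/, in an unstressed syllable — surfaces as [ə] (rule 3).
/r/ (between /u/ and /x/): rule 2 targets it, but not between two vowels → unchanged [r].
/x/ — not in any rule's target class → [x].
/o/ (between /x/ and /j/): in an unstressed syllable, so rule 3 applies → [ə].
/j/ (between /o/ and /e/) is unaffected → [j].
/e/ meets the environment for rule 3 (in an unstressed syllable) → [ə].
/x/ (between /e/ and /x/) is unaffected → [x].
/x/ — not in any rule's target class → [x].
/a/ — word-final; rule 3 does not apply here → [a].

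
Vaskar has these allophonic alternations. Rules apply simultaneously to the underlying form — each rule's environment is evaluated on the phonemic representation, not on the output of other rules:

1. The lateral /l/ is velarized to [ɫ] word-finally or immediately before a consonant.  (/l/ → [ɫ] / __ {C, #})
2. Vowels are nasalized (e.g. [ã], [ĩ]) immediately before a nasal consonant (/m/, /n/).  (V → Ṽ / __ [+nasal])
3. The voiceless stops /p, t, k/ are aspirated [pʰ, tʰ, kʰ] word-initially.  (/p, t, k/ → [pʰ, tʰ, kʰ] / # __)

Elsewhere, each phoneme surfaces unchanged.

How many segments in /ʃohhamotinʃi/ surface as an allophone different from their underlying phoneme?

Segments that undergo a rule: /a/ → [ã] (rule 2); /i/ → [ĩ] (rule 2).
All other segments surface unchanged.

2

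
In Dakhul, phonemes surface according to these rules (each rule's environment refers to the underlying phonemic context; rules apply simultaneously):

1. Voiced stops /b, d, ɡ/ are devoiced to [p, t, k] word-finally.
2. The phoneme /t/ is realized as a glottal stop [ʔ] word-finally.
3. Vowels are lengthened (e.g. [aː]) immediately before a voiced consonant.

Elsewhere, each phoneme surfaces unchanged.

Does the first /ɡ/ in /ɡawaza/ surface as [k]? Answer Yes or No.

No

/ɡ/ (word-initial) is in the target of rule 1 but the environment (word-finally) is not met → [ɡ].
The actual realization is [ɡ], not [k].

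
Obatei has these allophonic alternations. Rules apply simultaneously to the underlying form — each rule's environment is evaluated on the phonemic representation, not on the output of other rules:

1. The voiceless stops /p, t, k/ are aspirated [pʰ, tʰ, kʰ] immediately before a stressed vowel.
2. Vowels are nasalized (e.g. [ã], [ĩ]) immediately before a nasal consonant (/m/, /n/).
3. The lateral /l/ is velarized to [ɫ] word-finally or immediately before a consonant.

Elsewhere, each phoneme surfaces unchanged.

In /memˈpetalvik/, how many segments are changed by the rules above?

Segments that undergo a rule: /e/ → [ẽ] (rule 2); /p/ → [pʰ] (rule 1); /l/ → [ɫ] (rule 3).
All other segments surface unchanged.

3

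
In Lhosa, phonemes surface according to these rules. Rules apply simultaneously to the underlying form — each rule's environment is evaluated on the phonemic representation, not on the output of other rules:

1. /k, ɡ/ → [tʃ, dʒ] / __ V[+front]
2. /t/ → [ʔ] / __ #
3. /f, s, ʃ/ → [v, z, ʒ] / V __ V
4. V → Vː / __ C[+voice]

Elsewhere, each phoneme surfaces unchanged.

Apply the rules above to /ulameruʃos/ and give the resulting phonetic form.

/u/ (word-initial): before a voiced consonant, so rule 4 applies → [uː].
/a/ (between /l/ and /m/): before a voiced consonant, so rule 4 applies → [aː].
/e/ (between /m/ and /r/): before a voiced consonant, so rule 4 applies → [eː].
/u/ (between /r/ and /ʃ/) is in the target of rule 4 but the environment (before a voiced consonant) is not met → [u].
Rule 3 applies to /ʃ/ (between /u/ and /o/: between two vowels) → [ʒ].
/o/ (between /ʃ/ and /s/): rule 4 targets it, but not before a voiced consonant → unchanged [o].
/s/ (word-final) is in the target of rule 3 but the environment (between two vowels) is not met → [s].

[uːlaːmeːruʒos]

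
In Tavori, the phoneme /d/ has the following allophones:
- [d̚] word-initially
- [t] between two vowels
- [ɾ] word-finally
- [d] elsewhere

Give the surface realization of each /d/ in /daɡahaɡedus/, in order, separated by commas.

[d̚], [t]

Occurrence 1 (position 1): word-initially → [d̚].
Occurrence 2 (position 9): between two vowels → [t].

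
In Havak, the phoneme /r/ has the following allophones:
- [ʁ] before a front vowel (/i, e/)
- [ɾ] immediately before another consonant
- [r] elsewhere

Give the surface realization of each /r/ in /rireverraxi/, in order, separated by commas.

[ʁ], [ʁ], [ɾ], [r]

Occurrence 1 (position 1): before a front vowel (/i, e/) → [ʁ].
Occurrence 2 (position 3): before a front vowel (/i, e/) → [ʁ].
Occurrence 3 (position 7): immediately before another consonant → [ɾ].
Occurrence 4 (position 8): no conditioning environment matches → elsewhere allophone [r].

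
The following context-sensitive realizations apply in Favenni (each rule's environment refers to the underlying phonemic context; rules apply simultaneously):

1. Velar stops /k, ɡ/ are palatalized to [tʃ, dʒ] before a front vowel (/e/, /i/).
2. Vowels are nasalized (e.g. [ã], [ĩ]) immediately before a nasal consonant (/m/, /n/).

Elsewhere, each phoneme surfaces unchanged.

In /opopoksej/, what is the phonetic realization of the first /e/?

/e/ (between /s/ and /j/): rule 2 targets it, but not before a nasal consonant → unchanged [e].

[e]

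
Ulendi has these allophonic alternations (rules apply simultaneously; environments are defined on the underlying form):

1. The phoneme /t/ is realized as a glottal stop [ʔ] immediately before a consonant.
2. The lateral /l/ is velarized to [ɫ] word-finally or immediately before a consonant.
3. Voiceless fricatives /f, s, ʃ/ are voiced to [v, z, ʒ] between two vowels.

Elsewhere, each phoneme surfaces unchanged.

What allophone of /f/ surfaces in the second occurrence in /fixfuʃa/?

[f]

/f/ (between /x/ and /u/) fails the environment for rule 3, so it stays [f].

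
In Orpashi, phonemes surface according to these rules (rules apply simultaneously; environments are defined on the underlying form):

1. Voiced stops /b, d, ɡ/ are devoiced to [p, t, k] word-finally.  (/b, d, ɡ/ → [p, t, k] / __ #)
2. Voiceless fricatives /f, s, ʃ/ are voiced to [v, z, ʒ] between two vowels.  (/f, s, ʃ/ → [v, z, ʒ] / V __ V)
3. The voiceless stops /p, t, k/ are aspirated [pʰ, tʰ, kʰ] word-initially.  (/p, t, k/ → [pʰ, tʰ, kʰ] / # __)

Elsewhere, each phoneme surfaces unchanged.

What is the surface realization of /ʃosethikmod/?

[ʃozethikmot]

/ʃ/ (word-initial): rule 2 targets it, but not between two vowels → unchanged [ʃ].
/s/ — between /o/ and /e/, between two vowels — surfaces as [z] (rule 2).
/t/ (between /e/ and /h/) fails the environment for rule 3, so it stays [t].
/k/ (between /i/ and /m/): rule 3 targets it, but not word-initially → unchanged [k].
/d/ (word-final): word-finally, so rule 1 applies → [t].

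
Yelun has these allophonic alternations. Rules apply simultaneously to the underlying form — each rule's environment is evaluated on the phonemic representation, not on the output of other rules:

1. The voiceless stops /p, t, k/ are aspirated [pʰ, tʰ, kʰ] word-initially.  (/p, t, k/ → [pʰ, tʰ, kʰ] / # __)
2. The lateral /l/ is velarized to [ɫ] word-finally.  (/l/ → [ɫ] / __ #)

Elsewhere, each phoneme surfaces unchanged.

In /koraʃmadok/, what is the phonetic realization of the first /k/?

[kʰ]

/k/ — word-initial, word-initially — surfaces as [kʰ] (rule 1).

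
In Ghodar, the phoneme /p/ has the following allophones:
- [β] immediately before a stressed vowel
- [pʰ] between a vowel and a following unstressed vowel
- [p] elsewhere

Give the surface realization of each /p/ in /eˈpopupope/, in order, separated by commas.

[β], [pʰ], [pʰ], [pʰ]

Occurrence 1 (position 2): immediately before a stressed vowel → [β].
Occurrence 2 (position 4): between a vowel and a following unstressed vowel → [pʰ].
Occurrence 3 (position 6): between a vowel and a following unstressed vowel → [pʰ].
Occurrence 4 (position 8): between a vowel and a following unstressed vowel → [pʰ].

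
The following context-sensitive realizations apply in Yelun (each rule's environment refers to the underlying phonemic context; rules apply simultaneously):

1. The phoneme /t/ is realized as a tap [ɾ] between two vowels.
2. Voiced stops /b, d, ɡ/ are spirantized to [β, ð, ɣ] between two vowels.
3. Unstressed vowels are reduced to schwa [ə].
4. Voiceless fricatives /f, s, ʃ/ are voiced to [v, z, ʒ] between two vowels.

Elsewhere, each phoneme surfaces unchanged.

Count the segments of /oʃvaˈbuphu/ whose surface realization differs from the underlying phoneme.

Segments that undergo a rule: /o/ → [ə] (rule 3); /a/ → [ə] (rule 3); /b/ → [β] (rule 2); /u/ → [ə] (rule 3).
All other segments surface unchanged.

4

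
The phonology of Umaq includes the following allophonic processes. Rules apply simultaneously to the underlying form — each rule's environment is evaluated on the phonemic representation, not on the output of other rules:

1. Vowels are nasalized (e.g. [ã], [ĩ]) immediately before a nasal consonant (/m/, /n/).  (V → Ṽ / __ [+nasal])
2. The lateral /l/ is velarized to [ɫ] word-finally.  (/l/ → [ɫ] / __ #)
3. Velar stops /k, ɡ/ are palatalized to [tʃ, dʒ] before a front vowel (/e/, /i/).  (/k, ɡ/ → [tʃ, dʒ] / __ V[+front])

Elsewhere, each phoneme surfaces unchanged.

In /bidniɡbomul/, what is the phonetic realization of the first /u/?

[u]

/u/ (between /m/ and /l/) fails the environment for rule 1, so it stays [u].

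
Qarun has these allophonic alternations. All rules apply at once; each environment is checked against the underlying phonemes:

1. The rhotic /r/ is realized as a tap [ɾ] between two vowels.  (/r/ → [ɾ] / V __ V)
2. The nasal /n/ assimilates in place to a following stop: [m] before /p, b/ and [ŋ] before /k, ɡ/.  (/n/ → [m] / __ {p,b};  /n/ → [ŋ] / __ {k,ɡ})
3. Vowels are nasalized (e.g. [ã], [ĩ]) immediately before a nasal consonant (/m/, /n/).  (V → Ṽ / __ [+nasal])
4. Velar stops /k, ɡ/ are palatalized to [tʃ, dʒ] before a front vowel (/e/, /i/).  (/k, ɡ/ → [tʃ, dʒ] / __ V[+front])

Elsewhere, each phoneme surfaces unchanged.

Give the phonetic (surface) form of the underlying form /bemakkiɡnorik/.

/e/ (between /b/ and /m/): before a nasal consonant, so rule 3 applies → [ẽ].
/a/ (between /m/ and /k/): rule 3 targets it, but not before a nasal consonant → unchanged [a].
/k/ (between /a/ and /k/) fails the environment for rule 4, so it stays [k].
Rule 4 applies to /k/ (between /k/ and /i/: before a front vowel) → [tʃ].
/i/ (between /k/ and /ɡ/) is in the target of rule 3 but the environment (before a nasal consonant) is not met → [i].
/ɡ/ — between /i/ and /n/; rule 4 does not apply here → [ɡ].
/n/ (between /ɡ/ and /o/): rule 2 targets it, but not before a labial or velar stop → unchanged [n].
/o/ (between /n/ and /r/) fails the environment for rule 3, so it stays [o].
/r/ meets the environment for rule 1 (between two vowels) → [ɾ].
/i/ (between /r/ and /k/): rule 3 targets it, but not before a nasal consonant → unchanged [i].
/k/ (word-final): rule 4 targets it, but not before a front vowel → unchanged [k].

[bẽmaktʃiɡnoɾik]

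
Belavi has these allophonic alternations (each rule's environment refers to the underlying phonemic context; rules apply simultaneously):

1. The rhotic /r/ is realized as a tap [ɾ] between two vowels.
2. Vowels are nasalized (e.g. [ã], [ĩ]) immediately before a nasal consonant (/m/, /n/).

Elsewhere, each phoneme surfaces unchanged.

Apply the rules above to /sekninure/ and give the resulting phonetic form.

[seknĩnuɾe]

/s/ stays [s].
/e/ (between /s/ and /k/) is in the target of rule 2 but the environment (before a nasal consonant) is not met → [e].
/k/ (between /e/ and /n/): no rule targets it → [k].
/n/ (between /k/ and /i/) is unaffected → [n].
Rule 2 applies to /i/ (between /n/ and /n/: before a nasal consonant) → [ĩ].
/n/ (between /i/ and /u/) is unaffected → [n].
/u/ — between /n/ and /r/; rule 2 does not apply here → [u].
/r/ — between /u/ and /e/, between two vowels — surfaces as [ɾ] (rule 1).
/e/ (word-final): rule 2 targets it, but not before a nasal consonant → unchanged [e].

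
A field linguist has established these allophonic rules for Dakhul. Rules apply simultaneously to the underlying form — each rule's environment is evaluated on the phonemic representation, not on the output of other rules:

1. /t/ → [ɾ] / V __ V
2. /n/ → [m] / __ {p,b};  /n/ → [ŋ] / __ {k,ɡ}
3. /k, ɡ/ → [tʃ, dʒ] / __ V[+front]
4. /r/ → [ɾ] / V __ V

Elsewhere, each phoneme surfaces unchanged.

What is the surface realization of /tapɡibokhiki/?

/t/ (word-initial) is in the target of rule 1 but the environment (between two vowels) is not met → [t].
/a/ (between /t/ and /p/): no rule targets it → [a].
/p/ — not in any rule's target class → [p].
/ɡ/ (between /p/ and /i/): before a front vowel, so rule 3 applies → [dʒ].
/i/ stays [i].
/b/ (between /i/ and /o/): no rule targets it → [b].
/o/ — not in any rule's target class → [o].
/k/ (between /o/ and /h/) is in the target of rule 3 but the environment (before a front vowel) is not met → [k].
/h/ (between /k/ and /i/): no rule targets it → [h].
/i/ (between /h/ and /k/) is unaffected → [i].
Rule 3 applies to /k/ (between /i/ and /i/: before a front vowel) → [tʃ].
/i/ (word-final) is unaffected → [i].

[tapdʒibokhitʃi]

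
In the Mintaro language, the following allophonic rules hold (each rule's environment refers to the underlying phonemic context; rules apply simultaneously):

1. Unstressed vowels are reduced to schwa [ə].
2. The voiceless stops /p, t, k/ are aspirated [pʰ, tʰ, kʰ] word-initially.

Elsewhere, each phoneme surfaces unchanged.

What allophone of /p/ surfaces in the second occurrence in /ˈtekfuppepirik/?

/p/ (between /p/ and /e/) is in the target of rule 2 but the environment (word-initially) is not met → [p].

[p]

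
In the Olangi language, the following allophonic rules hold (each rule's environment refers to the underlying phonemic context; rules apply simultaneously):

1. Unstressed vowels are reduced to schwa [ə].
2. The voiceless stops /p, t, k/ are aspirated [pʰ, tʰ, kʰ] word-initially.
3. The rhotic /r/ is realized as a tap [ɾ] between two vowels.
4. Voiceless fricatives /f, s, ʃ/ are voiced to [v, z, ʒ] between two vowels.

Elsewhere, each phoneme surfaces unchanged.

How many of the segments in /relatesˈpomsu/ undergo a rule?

4

Segments that undergo a rule: /e/ → [ə] (rule 1); /a/ → [ə] (rule 1); /e/ → [ə] (rule 1); /u/ → [ə] (rule 1).
All other segments surface unchanged.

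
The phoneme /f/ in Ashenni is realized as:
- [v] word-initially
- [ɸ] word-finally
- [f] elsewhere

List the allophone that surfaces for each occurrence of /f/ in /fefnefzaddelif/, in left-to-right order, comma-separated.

[v], [f], [f], [ɸ]

Occurrence 1 (position 1): word-initially → [v].
Occurrence 2 (position 3): no conditioning environment matches → elsewhere allophone [f].
Occurrence 3 (position 6): no conditioning environment matches → elsewhere allophone [f].
Occurrence 4 (position 14): word-finally → [ɸ].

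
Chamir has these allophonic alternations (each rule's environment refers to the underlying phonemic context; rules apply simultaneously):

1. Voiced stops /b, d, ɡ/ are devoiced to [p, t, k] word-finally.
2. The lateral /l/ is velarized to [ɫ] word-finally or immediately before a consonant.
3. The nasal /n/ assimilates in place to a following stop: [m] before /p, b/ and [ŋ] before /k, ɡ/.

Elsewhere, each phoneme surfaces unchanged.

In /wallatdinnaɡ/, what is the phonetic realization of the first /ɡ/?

[k]

Rule 1 applies to /ɡ/ (word-final: word-finally) → [k].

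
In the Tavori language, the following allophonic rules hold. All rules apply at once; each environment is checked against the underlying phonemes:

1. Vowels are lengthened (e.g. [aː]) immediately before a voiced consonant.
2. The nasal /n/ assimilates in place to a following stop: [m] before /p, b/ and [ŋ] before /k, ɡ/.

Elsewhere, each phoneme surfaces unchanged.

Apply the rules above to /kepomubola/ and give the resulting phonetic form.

[kepoːmuːboːla]

/k/ stays [k].
/e/ — between /k/ and /p/; rule 1 does not apply here → [e].
/p/ (between /e/ and /o/) is unaffected → [p].
/o/ meets the environment for rule 1 (before a voiced consonant) → [oː].
/m/ (between /o/ and /u/): no rule targets it → [m].
/u/ (between /m/ and /b/) occurs before a voiced consonant → [uː] by rule 1.
/b/ (between /u/ and /o/): no rule targets it → [b].
/o/ (between /b/ and /l/): before a voiced consonant, so rule 1 applies → [oː].
/l/ stays [l].
/a/ — word-final; rule 1 does not apply here → [a].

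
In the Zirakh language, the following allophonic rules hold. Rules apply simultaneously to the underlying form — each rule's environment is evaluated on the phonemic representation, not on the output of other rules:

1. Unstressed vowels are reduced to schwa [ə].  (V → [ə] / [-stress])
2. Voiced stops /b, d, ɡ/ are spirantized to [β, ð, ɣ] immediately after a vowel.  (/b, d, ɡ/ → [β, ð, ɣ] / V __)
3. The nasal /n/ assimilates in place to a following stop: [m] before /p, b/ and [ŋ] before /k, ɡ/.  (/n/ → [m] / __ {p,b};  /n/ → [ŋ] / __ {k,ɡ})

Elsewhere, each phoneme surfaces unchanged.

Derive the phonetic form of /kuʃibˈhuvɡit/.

/k/ (word-initial): no rule targets it → [k].
/u/ meets the environment for rule 1 (in an unstressed syllable) → [ə].
/ʃ/ (between /u/ and /i/) is unaffected → [ʃ].
Rule 1 applies to /i/ (between /ʃ/ and /b/: in an unstressed syllable) → [ə].
/b/ (between /i/ and /h/) occurs immediately after a vowel → [β] by rule 2.
/h/ (between /b/ and /u/): no rule targets it → [h].
/u/ — between /h/ and /v/; rule 1 does not apply here → [u].
/v/ (between /u/ and /ɡ/): no rule targets it → [v].
/ɡ/ (between /v/ and /i/): rule 2 targets it, but not immediately after a vowel → unchanged [ɡ].
/i/ — between /ɡ/ and /t/, in an unstressed syllable — surfaces as [ə] (rule 1).
/t/ (word-final): no rule targets it → [t].

[kəʃəβˈhuvɡət]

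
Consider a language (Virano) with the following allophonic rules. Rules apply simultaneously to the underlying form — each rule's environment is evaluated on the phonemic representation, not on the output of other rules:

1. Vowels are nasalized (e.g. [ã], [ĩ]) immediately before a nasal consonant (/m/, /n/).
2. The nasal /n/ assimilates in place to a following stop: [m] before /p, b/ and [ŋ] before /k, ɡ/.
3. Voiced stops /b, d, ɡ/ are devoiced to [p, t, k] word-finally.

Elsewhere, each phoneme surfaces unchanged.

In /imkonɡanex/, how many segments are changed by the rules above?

4

Segments that undergo a rule: /i/ → [ĩ] (rule 1); /o/ → [õ] (rule 1); /n/ → [ŋ] (rule 2); /a/ → [ã] (rule 1).
All other segments surface unchanged.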